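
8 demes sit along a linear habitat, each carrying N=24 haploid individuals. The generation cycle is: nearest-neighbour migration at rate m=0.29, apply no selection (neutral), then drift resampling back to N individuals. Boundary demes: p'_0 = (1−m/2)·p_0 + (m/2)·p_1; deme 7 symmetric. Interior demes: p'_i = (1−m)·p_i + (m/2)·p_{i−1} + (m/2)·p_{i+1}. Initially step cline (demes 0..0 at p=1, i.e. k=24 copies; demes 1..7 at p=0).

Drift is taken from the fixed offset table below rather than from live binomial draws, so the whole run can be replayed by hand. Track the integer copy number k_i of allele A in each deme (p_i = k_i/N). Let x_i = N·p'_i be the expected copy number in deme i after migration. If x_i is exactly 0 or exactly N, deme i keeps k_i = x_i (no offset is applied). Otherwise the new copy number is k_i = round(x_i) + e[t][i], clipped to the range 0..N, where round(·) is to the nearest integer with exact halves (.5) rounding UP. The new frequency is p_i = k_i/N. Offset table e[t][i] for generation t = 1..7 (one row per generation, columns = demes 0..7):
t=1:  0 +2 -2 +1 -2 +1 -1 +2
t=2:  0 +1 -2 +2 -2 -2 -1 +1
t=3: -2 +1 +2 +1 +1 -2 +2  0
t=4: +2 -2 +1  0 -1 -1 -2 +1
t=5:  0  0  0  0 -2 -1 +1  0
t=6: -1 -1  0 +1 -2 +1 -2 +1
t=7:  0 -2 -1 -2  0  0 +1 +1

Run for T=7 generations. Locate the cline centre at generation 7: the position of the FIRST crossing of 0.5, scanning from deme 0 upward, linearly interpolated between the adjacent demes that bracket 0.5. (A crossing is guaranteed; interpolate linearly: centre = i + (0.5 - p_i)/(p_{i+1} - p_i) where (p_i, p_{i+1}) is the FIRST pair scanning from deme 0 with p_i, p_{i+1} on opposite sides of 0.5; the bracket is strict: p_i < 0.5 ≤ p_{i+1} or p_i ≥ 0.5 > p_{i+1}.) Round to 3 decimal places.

t=0: k=[24 0 0 0 0 0 0 0]
t=1: x=[20.5200 3.4800 0.0000 0.0000 0.0000 0.0000 0.0000 0.0000] k=[21 5 0 0 0 0 0 0]
t=2: x=[18.6800 6.5950 0.7250 0.0000 0.0000 0.0000 0.0000 0.0000] k=[19 8 0 0 0 0 0 0]
t=3: x=[17.4050 8.4350 1.1600 0.0000 0.0000 0.0000 0.0000 0.0000] k=[15 9 3 0 0 0 0 0]
t=4: x=[14.1300 9.0000 3.4350 0.4350 0.0000 0.0000 0.0000 0.0000] k=[16 7 4 0 0 0 0 0]
t=5: x=[14.6950 7.8700 3.8550 0.5800 0.0000 0.0000 0.0000 0.0000] k=[15 8 4 1 0 0 0 0]
t=6: x=[13.9850 8.4350 4.1450 1.2900 0.1450 0.0000 0.0000 0.0000] k=[13 7 4 2 0 0 0 0]
t=7: x=[12.1300 7.4350 4.1450 2.0000 0.2900 0.0000 0.0000 0.0000] k=[12 5 3 0 0 0 0 0]

0.000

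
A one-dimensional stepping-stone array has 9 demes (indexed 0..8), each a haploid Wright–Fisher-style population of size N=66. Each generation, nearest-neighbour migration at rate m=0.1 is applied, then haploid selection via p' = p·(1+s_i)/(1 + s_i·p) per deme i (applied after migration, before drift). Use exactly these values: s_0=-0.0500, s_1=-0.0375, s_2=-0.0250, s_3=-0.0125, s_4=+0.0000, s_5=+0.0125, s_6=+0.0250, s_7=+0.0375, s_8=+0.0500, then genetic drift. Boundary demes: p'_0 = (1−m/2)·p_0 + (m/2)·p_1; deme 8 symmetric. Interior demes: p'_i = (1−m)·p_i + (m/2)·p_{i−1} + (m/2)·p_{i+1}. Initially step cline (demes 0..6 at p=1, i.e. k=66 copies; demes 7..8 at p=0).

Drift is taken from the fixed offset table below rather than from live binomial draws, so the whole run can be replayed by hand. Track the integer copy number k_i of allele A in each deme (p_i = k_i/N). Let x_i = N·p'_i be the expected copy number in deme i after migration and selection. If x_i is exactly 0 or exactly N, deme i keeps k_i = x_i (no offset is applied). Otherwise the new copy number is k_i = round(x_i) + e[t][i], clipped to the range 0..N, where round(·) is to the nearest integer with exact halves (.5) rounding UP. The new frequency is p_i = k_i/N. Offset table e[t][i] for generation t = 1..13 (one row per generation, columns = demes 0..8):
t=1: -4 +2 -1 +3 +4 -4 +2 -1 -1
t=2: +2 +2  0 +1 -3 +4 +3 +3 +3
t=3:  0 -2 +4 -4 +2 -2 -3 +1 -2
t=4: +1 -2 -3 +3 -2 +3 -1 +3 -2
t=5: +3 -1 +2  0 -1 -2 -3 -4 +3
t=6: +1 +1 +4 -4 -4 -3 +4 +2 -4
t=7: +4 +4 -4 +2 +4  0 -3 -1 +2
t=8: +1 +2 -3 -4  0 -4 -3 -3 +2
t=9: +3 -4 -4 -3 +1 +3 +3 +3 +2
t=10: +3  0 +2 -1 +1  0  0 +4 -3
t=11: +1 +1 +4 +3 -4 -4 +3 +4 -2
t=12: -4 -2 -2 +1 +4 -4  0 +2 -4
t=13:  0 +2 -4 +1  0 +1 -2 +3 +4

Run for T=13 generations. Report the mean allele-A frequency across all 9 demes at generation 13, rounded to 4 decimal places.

t=0: k=[66 66 66 66 66 66 66 0 0]
t=1: x=[66.0000 66.0000 66.0000 66.0000 66.0000 66.0000 62.7766 3.4173 0.0000] k=[66 66 66 66 66 66 65 2 0]
t=2: x=[66.0000 66.0000 66.0000 66.0000 66.0000 65.9506 61.9939 5.2244 0.1050] k=[66 66 66 66 66 66 65 8 3]
t=3: x=[66.0000 66.0000 66.0000 66.0000 66.0000 65.9506 62.2875 10.9317 3.4041] k=[66 66 66 66 66 64 59 12 1]
t=4: x=[66.0000 66.0000 66.0000 66.0000 65.9000 63.8757 57.0920 14.2061 1.6256] k=[66 66 66 66 64 66 56 17 0]
t=5: x=[66.0000 66.0000 66.0000 65.8987 64.2000 65.4073 54.7818 18.5876 0.8919] k=[66 66 66 66 63 63 52 15 4]
t=6: x=[66.0000 66.0000 66.0000 65.8481 63.1500 62.4915 50.9883 16.7561 4.7611] k=[66 66 66 62 59 59 55 19 1]
t=7: x=[66.0000 66.0000 65.7949 62.0030 59.1500 58.8793 53.6498 20.4154 1.9921] k=[66 66 62 64 63 59 51 19 4]
t=8: x=[66.0000 65.7922 62.2106 63.8237 62.8500 58.8793 50.0999 20.3647 4.9696] k=[66 66 59 60 63 55 47 17 7]
t=9: x=[66.0000 65.6364 59.2481 60.0321 62.4500 55.1134 46.2435 18.4859 7.8305] k=[66 62 55 57 63 58 49 21 10]
t=10: x=[65.7895 61.6988 55.2237 57.1036 62.4500 57.8888 48.3709 22.3914 10.9897] k=[66 62 57 56 63 58 48 26 8]
t=11: x=[65.7895 61.8022 57.0051 56.2963 62.4000 57.8393 47.7281 26.7838 9.2824] k=[66 63 61 59 58 54 51 31 7]
t=12: x=[65.8421 62.9404 60.8817 58.9714 57.8500 54.1711 50.4455 31.4054 8.5568] k=[62 61 59 60 62 50 50 33 5]
t=13: x=[61.7506 60.7688 58.9930 59.9816 61.3000 50.7462 49.4580 33.0574 6.6876] k=[62 63 55 61 61 52 47 36 11]

0.7542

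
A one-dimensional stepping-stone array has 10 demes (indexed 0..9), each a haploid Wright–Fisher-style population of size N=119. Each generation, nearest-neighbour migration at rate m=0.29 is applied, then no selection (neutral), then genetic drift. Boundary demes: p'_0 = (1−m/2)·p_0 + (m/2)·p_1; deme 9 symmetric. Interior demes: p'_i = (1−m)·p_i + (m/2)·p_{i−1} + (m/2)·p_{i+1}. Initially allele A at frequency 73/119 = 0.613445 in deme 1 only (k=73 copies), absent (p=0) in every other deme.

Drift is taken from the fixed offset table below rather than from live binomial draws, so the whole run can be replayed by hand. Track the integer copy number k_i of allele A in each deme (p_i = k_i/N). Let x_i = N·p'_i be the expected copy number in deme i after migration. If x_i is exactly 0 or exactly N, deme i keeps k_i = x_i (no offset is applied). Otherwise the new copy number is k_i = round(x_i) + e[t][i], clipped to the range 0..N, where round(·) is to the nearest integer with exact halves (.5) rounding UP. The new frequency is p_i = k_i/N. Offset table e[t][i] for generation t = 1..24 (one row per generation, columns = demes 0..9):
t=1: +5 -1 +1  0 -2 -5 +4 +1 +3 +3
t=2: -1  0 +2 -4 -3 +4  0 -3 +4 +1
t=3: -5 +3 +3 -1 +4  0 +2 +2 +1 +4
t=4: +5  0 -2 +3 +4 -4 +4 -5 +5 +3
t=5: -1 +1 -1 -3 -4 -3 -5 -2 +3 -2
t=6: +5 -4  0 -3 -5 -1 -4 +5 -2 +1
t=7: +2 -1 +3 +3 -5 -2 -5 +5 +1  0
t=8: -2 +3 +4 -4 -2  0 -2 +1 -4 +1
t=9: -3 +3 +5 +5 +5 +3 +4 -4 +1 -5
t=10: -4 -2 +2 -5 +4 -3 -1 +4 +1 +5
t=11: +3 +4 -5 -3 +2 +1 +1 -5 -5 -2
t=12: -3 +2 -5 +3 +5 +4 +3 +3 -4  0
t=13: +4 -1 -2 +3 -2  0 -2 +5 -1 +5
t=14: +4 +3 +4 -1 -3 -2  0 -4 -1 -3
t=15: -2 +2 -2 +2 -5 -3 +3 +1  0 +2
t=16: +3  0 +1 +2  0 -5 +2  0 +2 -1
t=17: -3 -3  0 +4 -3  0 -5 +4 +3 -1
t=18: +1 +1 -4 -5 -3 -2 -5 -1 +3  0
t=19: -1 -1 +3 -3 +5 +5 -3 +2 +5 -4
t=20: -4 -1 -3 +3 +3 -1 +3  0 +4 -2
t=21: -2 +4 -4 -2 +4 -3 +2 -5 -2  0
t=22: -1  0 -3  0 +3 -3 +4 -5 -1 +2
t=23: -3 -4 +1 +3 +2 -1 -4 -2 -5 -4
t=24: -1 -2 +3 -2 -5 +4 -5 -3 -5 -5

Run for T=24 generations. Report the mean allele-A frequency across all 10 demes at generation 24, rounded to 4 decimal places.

0.0672

t=0: k=[0 73 0 0 0 0 0 0 0 0]
t=1: x=[10.5850 51.8300 10.5850 0.0000 0.0000 0.0000 0.0000 0.0000 0.0000 0.0000] k=[16 51 12 0 0 0 0 0 0 0]
t=2: x=[21.0750 40.2700 15.9150 1.7400 0.0000 0.0000 0.0000 0.0000 0.0000 0.0000] k=[20 40 18 0 0 0 0 0 0 0]
t=3: x=[22.9000 33.9100 18.5800 2.6100 0.0000 0.0000 0.0000 0.0000 0.0000 0.0000] k=[18 37 22 2 0 0 0 0 0 0]
t=4: x=[20.7550 32.0700 21.2750 4.6100 0.2900 0.0000 0.0000 0.0000 0.0000 0.0000] k=[26 32 19 8 4 0 0 0 0 0]
t=5: x=[26.8700 29.2450 19.2900 9.0150 4.0000 0.5800 0.0000 0.0000 0.0000 0.0000] k=[26 30 18 6 0 0 0 0 0 0]
t=6: x=[26.5800 27.6800 18.0000 6.8700 0.8700 0.0000 0.0000 0.0000 0.0000 0.0000] k=[32 24 18 4 0 0 0 0 0 0]
t=7: x=[30.8400 24.2900 16.8400 5.4500 0.5800 0.0000 0.0000 0.0000 0.0000 0.0000] k=[33 23 20 8 0 0 0 0 0 0]
t=8: x=[31.5500 24.0150 18.6950 8.5800 1.1600 0.0000 0.0000 0.0000 0.0000 0.0000] k=[30 27 23 5 0 0 0 0 0 0]
t=9: x=[29.5650 26.8550 20.9700 6.8850 0.7250 0.0000 0.0000 0.0000 0.0000 0.0000] k=[27 30 26 12 6 0 0 0 0 0]
t=10: x=[27.4350 28.9850 24.5500 13.1600 6.0000 0.8700 0.0000 0.0000 0.0000 0.0000] k=[23 27 27 8 10 0 0 0 0 0]
t=11: x=[23.5800 26.4200 24.2450 11.0450 8.2600 1.4500 0.0000 0.0000 0.0000 0.0000] k=[27 30 19 8 10 2 0 0 0 0]
t=12: x=[27.4350 27.9700 19.0000 9.8850 8.5500 2.8700 0.2900 0.0000 0.0000 0.0000] k=[24 30 14 13 14 7 3 0 0 0]
t=13: x=[24.8700 26.8100 16.1750 13.2900 12.8400 7.4350 3.1450 0.4350 0.0000 0.0000] k=[29 26 14 16 11 7 1 5 0 0]
t=14: x=[28.5650 24.6950 16.0300 14.9850 11.1450 6.7100 2.4500 3.6950 0.7250 0.0000] k=[33 28 20 14 8 5 2 0 0 0]
t=15: x=[32.2750 27.5650 20.2900 14.0000 8.4350 5.0000 2.1450 0.2900 0.0000 0.0000] k=[30 30 18 16 3 2 5 1 0 0]
t=16: x=[30.0000 28.2600 19.4500 14.4050 4.7400 2.5800 3.9850 1.4350 0.1450 0.0000] k=[33 28 20 16 5 0 6 1 2 0]
t=17: x=[32.2750 27.5650 20.5800 14.9850 5.8700 1.5950 4.4050 1.8700 1.5650 0.2900] k=[29 25 21 19 3 2 0 6 5 0]
t=18: x=[28.4200 25.0000 21.2900 16.9700 5.1750 1.8550 1.1600 4.9850 4.4200 0.7250] k=[29 26 17 12 2 0 0 4 7 1]
t=19: x=[28.5650 25.1300 17.5800 11.2750 3.1600 0.2900 0.5800 3.8550 5.6950 1.8700] k=[28 24 21 8 8 5 0 6 11 0]
t=20: x=[27.4200 24.1450 19.5500 9.8850 7.5650 4.7100 1.5950 5.8550 8.6800 1.5950] k=[23 23 17 13 11 4 5 6 13 0]
t=21: x=[23.0000 22.1300 17.2900 13.2900 10.2750 5.1600 5.0000 6.8700 10.1000 1.8850] k=[21 26 13 11 14 2 7 2 8 2]
t=22: x=[21.7250 23.3900 14.5950 11.7250 11.8250 4.4650 5.5500 3.5950 6.2600 2.8700] k=[21 23 12 12 15 1 10 0 5 5]
t=23: x=[21.2900 21.1150 13.5950 12.4350 12.5350 4.3350 7.2450 2.1750 4.2750 5.0000] k=[18 17 15 15 15 3 3 0 0 1]
t=24: x=[17.8550 16.8550 15.2900 15.0000 13.2600 4.7400 2.5650 0.4350 0.1450 0.8550] k=[17 15 18 13 8 9 0 0 0 0]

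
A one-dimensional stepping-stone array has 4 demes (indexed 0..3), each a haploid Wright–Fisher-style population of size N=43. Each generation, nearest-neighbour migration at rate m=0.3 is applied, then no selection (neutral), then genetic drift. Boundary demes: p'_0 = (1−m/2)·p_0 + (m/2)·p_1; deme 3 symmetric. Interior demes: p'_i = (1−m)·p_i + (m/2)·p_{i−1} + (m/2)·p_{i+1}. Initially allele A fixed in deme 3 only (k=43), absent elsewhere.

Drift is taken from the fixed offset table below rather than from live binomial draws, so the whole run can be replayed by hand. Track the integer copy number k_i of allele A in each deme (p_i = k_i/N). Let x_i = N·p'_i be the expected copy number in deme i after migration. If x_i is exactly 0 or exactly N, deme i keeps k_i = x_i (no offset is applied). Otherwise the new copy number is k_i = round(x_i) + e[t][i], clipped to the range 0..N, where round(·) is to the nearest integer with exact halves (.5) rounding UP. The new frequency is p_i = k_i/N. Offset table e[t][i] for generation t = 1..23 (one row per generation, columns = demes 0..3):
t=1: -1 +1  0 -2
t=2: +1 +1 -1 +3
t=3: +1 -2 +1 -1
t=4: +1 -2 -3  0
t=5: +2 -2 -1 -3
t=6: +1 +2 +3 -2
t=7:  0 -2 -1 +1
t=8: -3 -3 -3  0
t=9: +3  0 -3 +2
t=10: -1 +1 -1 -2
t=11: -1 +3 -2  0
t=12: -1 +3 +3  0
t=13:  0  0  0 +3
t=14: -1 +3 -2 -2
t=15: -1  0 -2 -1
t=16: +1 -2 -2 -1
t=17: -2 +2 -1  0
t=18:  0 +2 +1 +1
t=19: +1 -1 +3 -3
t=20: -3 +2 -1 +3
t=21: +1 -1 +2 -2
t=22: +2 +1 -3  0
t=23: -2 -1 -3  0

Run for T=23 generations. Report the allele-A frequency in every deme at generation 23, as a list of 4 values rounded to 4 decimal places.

[0.1395, 0.1860, 0.1163, 0.2093]

t=0: k=[0 0 0 43]
t=1: x=[0.0000 0.0000 6.4500 36.5500] k=[0 0 6 35]
t=2: x=[0.0000 0.9000 9.4500 30.6500] k=[0 2 8 34]
t=3: x=[0.3000 2.6000 11.0000 30.1000] k=[1 1 12 29]
t=4: x=[1.0000 2.6500 12.9000 26.4500] k=[2 1 10 26]
t=5: x=[1.8500 2.5000 11.0500 23.6000] k=[4 1 10 21]
t=6: x=[3.5500 2.8000 10.3000 19.3500] k=[5 5 13 17]
t=7: x=[5.0000 6.2000 12.4000 16.4000] k=[5 4 11 17]
t=8: x=[4.8500 5.2000 10.8500 16.1000] k=[2 2 8 16]
t=9: x=[2.0000 2.9000 8.3000 14.8000] k=[5 3 5 17]
t=10: x=[4.7000 3.6000 6.5000 15.2000] k=[4 5 6 13]
t=11: x=[4.1500 5.0000 6.9000 11.9500] k=[3 8 5 12]
t=12: x=[3.7500 6.8000 6.5000 10.9500] k=[3 10 10 11]
t=13: x=[4.0500 8.9500 10.1500 10.8500] k=[4 9 10 14]
t=14: x=[4.7500 8.4000 10.4500 13.4000] k=[4 11 8 11]
t=15: x=[5.0500 9.5000 8.9000 10.5500] k=[4 10 7 10]
t=16: x=[4.9000 8.6500 7.9000 9.5500] k=[6 7 6 9]
t=17: x=[6.1500 6.7000 6.6000 8.5500] k=[4 9 6 9]
t=18: x=[4.7500 7.8000 6.9000 8.5500] k=[5 10 8 10]
t=19: x=[5.7500 8.9500 8.6000 9.7000] k=[7 8 12 7]
t=20: x=[7.1500 8.4500 10.6500 7.7500] k=[4 10 10 11]
t=21: x=[4.9000 9.1000 10.1500 10.8500] k=[6 8 12 9]
t=22: x=[6.3000 8.3000 10.9500 9.4500] k=[8 9 8 9]
t=23: x=[8.1500 8.7000 8.3000 8.8500] k=[6 8 5 9]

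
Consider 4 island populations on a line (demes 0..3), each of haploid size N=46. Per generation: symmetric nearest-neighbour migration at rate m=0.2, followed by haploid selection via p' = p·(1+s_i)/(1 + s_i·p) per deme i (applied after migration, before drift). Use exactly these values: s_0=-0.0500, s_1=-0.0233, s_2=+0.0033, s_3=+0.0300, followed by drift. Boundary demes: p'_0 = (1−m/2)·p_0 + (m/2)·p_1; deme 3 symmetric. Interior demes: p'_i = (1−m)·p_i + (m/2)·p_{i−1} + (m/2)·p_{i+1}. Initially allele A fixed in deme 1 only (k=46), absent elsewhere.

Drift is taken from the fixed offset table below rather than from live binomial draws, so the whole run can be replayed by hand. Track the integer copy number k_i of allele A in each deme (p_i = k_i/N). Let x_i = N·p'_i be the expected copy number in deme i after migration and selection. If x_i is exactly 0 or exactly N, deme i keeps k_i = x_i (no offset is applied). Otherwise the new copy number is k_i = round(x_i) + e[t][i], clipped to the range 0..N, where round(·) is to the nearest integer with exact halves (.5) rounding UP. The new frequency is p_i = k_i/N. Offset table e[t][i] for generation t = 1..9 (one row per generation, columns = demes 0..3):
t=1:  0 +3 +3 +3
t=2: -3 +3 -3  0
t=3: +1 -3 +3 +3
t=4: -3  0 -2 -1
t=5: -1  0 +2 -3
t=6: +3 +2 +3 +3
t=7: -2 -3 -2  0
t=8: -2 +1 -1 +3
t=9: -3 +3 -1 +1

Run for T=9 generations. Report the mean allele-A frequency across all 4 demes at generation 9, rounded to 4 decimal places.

t=0: k=[0 46 0 0]
t=1: x=[4.3920 36.6253 4.6137 0.0000] k=[4 40 8 0]
t=2: x=[7.2801 32.9811 10.4265 0.8236] k=[4 36 7 1]
t=3: x=[6.8940 29.6524 9.3245 1.6463] k=[8 27 12 5]
t=4: x=[9.5073 23.3290 12.8305 5.8493] k=[7 23 11 5]
t=5: x=[8.2471 19.9333 11.6286 5.7470] k=[7 20 14 3]
t=6: x=[7.9568 17.8418 13.5314 4.2117] k=[11 20 17 7]
t=7: x=[11.4531 18.5385 16.3347 8.1972] k=[9 16 14 8]
t=8: x=[9.3132 14.8618 13.6316 8.8086] k=[7 16 13 12]
t=9: x=[7.5700 14.5643 13.2310 12.3654] k=[5 18 12 13]

0.2609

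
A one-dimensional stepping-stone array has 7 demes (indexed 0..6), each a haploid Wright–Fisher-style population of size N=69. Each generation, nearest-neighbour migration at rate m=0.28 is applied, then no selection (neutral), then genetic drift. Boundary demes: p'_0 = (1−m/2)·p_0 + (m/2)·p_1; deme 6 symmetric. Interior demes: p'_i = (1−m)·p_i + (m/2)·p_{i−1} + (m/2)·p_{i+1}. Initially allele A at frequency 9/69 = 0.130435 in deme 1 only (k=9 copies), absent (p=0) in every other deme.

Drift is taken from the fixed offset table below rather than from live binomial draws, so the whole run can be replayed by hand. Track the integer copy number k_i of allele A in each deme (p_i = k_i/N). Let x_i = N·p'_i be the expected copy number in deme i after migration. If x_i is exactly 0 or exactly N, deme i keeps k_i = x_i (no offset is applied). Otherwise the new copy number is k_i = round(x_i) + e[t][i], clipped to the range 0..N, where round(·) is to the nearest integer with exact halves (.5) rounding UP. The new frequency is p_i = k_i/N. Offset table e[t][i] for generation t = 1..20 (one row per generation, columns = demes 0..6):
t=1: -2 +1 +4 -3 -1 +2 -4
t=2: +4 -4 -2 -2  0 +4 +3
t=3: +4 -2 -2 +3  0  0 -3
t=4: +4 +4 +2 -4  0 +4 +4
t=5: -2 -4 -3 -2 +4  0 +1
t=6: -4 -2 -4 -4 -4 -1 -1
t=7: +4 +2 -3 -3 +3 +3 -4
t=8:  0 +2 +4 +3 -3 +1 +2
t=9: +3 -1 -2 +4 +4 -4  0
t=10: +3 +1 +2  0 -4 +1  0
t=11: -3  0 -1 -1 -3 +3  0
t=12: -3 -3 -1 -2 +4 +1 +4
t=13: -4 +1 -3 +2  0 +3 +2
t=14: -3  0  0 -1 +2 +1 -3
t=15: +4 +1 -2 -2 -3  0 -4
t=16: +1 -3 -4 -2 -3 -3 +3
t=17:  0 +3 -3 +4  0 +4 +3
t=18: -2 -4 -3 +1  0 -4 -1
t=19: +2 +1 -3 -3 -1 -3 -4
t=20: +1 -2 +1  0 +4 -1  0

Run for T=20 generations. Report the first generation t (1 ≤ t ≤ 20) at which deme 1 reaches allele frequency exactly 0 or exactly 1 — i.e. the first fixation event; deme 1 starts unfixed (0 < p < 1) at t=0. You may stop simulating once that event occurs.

t=0: k=[0 9 0 0 0 0 0]
t=1: x=[1.2600 6.4800 1.2600 0.0000 0.0000 0.0000 0.0000] k=[0 7 5 0 0 0 0]
t=2: x=[0.9800 5.7400 4.5800 0.7000 0.0000 0.0000 0.0000] k=[5 2 3 0 0 0 0]
t=3: x=[4.5800 2.5600 2.4400 0.4200 0.0000 0.0000 0.0000] k=[9 1 0 3 0 0 0]
t=4: x=[7.8800 1.9800 0.5600 2.1600 0.4200 0.0000 0.0000] k=[12 6 3 0 0 0 0]
t=5: x=[11.1600 6.4200 3.0000 0.4200 0.0000 0.0000 0.0000] k=[9 2 0 0 0 0 0]
t=6: x=[8.0200 2.7000 0.2800 0.0000 0.0000 0.0000 0.0000] k=[4 1 0 0 0 0 0]
t=7: x=[3.5800 1.2800 0.1400 0.0000 0.0000 0.0000 0.0000] k=[8 3 0 0 0 0 0]
t=8: x=[7.3000 3.2800 0.4200 0.0000 0.0000 0.0000 0.0000] k=[7 5 4 0 0 0 0]
t=9: x=[6.7200 5.1400 3.5800 0.5600 0.0000 0.0000 0.0000] k=[10 4 2 5 0 0 0]
t=10: x=[9.1600 4.5600 2.7000 3.8800 0.7000 0.0000 0.0000] k=[12 6 5 4 0 0 0]
t=11: x=[11.1600 6.7000 5.0000 3.5800 0.5600 0.0000 0.0000] k=[8 7 4 3 0 0 0]
t=12: x=[7.8600 6.7200 4.2800 2.7200 0.4200 0.0000 0.0000] k=[5 4 3 1 4 0 0]
t=13: x=[4.8600 4.0000 2.8600 1.7000 3.0200 0.5600 0.0000] k=[1 5 0 4 3 4 0]
t=14: x=[1.5600 3.7400 1.2600 3.3000 3.2800 3.3000 0.5600] k=[0 4 1 2 5 4 0]
t=15: x=[0.5600 3.0200 1.5600 2.2800 4.4400 3.5800 0.5600] k=[5 4 0 0 1 4 0]
t=16: x=[4.8600 3.5800 0.5600 0.1400 1.2800 3.0200 0.5600] k=[6 1 0 0 0 0 4]
t=17: x=[5.3000 1.5600 0.1400 0.0000 0.0000 0.5600 3.4400] k=[5 5 0 0 0 5 6]
t=18: x=[5.0000 4.3000 0.7000 0.0000 0.7000 4.4400 5.8600] k=[3 0 0 0 1 0 5]

18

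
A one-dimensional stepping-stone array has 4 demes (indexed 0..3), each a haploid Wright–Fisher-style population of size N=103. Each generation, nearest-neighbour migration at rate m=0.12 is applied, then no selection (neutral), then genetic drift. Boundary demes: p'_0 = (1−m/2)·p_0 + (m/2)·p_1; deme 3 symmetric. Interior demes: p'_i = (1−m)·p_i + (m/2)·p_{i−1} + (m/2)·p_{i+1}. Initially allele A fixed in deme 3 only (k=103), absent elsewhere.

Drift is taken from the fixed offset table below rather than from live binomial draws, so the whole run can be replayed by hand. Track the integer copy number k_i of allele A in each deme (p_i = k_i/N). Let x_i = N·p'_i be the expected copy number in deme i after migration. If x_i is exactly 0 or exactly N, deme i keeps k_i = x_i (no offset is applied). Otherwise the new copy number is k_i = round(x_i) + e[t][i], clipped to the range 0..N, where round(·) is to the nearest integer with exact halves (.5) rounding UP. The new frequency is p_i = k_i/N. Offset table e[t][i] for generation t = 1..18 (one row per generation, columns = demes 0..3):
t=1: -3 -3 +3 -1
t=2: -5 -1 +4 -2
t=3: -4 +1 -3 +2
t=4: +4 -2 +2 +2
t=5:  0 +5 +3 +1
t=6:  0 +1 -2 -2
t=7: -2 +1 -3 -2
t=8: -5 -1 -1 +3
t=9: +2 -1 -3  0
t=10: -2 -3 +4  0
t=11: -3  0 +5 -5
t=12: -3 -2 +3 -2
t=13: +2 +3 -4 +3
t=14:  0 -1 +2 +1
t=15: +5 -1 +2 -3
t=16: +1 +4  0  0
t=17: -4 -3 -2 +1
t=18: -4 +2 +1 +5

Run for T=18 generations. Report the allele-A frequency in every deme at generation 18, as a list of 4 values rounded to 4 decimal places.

[0.0291, 0.1845, 0.3689, 0.5534]

t=0: k=[0 0 0 103]
t=1: x=[0.0000 0.0000 6.1800 96.8200] k=[0 0 9 96]
t=2: x=[0.0000 0.5400 13.6800 90.7800] k=[0 0 18 89]
t=3: x=[0.0000 1.0800 21.1800 84.7400] k=[0 2 18 87]
t=4: x=[0.1200 2.8400 21.1800 82.8600] k=[4 1 23 85]
t=5: x=[3.8200 2.5000 25.4000 81.2800] k=[4 8 28 82]
t=6: x=[4.2400 8.9600 30.0400 78.7600] k=[4 10 28 77]
t=7: x=[4.3600 10.7200 29.8600 74.0600] k=[2 12 27 72]
t=8: x=[2.6000 12.3000 28.8000 69.3000] k=[0 11 28 72]
t=9: x=[0.6600 11.3600 29.6200 69.3600] k=[3 10 27 69]
t=10: x=[3.4200 10.6000 28.5000 66.4800] k=[1 8 33 66]
t=11: x=[1.4200 9.0800 33.4800 64.0200] k=[0 9 38 59]
t=12: x=[0.5400 10.2000 37.5200 57.7400] k=[0 8 41 56]
t=13: x=[0.4800 9.5000 39.9200 55.1000] k=[2 13 36 58]
t=14: x=[2.6600 13.7200 35.9400 56.6800] k=[3 13 38 58]
t=15: x=[3.6000 13.9000 37.7000 56.8000] k=[9 13 40 54]
t=16: x=[9.2400 14.3800 39.2200 53.1600] k=[10 18 39 53]
t=17: x=[10.4800 18.7800 38.5800 52.1600] k=[6 16 37 53]
t=18: x=[6.6000 16.6600 36.7000 52.0400] k=[3 19 38 57]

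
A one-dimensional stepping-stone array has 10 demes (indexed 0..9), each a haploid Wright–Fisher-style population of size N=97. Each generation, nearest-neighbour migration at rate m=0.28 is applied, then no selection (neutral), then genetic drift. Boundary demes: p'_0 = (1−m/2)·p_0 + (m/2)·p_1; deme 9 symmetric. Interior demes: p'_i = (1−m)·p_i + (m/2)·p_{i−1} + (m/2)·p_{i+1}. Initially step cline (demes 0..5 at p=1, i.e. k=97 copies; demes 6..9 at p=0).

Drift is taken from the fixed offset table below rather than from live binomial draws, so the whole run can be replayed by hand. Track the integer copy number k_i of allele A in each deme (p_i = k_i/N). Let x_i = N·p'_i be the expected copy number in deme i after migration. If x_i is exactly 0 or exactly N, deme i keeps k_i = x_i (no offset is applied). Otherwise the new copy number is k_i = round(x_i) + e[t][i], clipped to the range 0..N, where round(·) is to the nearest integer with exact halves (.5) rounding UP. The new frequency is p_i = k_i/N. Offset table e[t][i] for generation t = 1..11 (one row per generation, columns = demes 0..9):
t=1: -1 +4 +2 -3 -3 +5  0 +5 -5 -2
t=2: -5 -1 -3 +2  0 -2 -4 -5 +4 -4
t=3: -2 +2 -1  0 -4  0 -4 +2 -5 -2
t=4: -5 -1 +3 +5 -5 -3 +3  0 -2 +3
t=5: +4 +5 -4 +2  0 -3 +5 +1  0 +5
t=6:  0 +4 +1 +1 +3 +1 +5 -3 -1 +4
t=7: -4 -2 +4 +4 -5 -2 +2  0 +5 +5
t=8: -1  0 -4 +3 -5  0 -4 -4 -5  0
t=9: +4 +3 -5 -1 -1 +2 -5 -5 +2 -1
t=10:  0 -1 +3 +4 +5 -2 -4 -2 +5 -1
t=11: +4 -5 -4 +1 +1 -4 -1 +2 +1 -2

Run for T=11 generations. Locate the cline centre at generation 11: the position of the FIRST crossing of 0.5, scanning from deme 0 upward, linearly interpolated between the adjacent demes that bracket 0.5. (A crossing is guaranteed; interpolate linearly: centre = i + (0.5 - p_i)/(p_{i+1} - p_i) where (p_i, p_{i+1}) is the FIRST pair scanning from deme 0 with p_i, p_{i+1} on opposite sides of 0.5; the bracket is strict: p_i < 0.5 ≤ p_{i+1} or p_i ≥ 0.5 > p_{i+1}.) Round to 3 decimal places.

t=0: k=[97 97 97 97 97 97 0 0 0 0]
t=1: x=[97.0000 97.0000 97.0000 97.0000 97.0000 83.4200 13.5800 0.0000 0.0000 0.0000] k=[97 97 97 97 97 88 14 0 0 0]
t=2: x=[97.0000 97.0000 97.0000 97.0000 95.7400 78.9000 22.4000 1.9600 0.0000 0.0000] k=[97 97 97 97 96 77 18 0 0 0]
t=3: x=[97.0000 97.0000 97.0000 96.8600 93.4800 71.4000 23.7400 2.5200 0.0000 0.0000] k=[97 97 97 97 89 71 20 5 0 0]
t=4: x=[97.0000 97.0000 97.0000 95.8800 87.6000 66.3800 25.0400 6.4000 0.7000 0.0000] k=[97 97 97 97 83 63 28 6 0 0]
t=5: x=[97.0000 97.0000 97.0000 95.0400 82.1600 60.9000 29.8200 8.2400 0.8400 0.0000] k=[97 97 97 97 82 58 35 9 1 0]
t=6: x=[97.0000 97.0000 97.0000 94.9000 80.7400 58.1400 34.5800 11.5200 1.9800 0.1400] k=[97 97 97 96 84 59 40 9 1 4]
t=7: x=[97.0000 97.0000 96.8600 94.4600 82.1800 59.8400 38.3200 12.2200 2.5400 3.5800] k=[97 97 97 97 77 58 40 12 8 9]
t=8: x=[97.0000 97.0000 97.0000 94.2000 77.1400 58.1400 38.6000 15.3600 8.7000 8.8600] k=[97 97 97 97 72 58 35 11 4 9]
t=9: x=[97.0000 97.0000 97.0000 93.5000 73.5400 56.7400 34.8600 13.3800 5.6800 8.3000] k=[97 97 97 93 73 59 30 8 8 7]
t=10: x=[97.0000 97.0000 96.4400 90.7600 73.8400 56.9000 30.9800 11.0800 7.8600 7.1400] k=[97 97 97 95 79 55 27 9 13 6]
t=11: x=[97.0000 97.0000 96.7200 93.0400 77.8800 54.4400 28.4000 12.0800 11.4600 6.9800] k=[97 97 93 94 79 50 27 14 12 5]

5.065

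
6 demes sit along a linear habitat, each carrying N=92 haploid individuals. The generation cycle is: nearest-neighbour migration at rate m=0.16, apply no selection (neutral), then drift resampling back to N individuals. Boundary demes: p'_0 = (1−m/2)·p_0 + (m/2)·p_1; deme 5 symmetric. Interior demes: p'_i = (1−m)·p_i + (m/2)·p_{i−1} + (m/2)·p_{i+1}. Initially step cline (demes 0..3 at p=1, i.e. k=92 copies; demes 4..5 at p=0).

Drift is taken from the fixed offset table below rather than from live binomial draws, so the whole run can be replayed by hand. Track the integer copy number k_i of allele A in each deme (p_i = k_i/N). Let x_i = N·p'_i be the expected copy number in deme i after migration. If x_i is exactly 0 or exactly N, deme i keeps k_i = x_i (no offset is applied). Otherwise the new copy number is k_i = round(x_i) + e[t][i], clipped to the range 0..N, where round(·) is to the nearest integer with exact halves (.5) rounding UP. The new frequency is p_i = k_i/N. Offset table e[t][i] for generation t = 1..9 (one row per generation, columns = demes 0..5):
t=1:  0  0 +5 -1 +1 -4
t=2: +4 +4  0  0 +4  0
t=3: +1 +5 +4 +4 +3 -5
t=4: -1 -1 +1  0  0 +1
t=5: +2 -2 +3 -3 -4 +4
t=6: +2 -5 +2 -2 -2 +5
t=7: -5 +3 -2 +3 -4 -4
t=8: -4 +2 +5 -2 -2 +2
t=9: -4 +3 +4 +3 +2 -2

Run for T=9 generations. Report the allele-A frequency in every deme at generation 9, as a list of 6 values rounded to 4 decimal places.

[1.0000, 1.0000, 1.0000, 0.7174, 0.3043, 0.1522]

t=0: k=[92 92 92 92 0 0]
t=1: x=[92.0000 92.0000 92.0000 84.6400 7.3600 0.0000] k=[92 92 92 84 8 0]
t=2: x=[92.0000 92.0000 91.3600 78.5600 13.4400 0.6400] k=[92 92 91 79 17 1]
t=3: x=[92.0000 91.9200 90.1200 75.0000 20.6800 2.2800] k=[92 92 92 79 24 0]
t=4: x=[92.0000 92.0000 90.9600 75.6400 26.4800 1.9200] k=[92 92 92 76 26 3]
t=5: x=[92.0000 92.0000 90.7200 73.2800 28.1600 4.8400] k=[92 92 92 70 24 9]
t=6: x=[92.0000 92.0000 90.2400 68.0800 26.4800 10.2000] k=[92 92 92 66 24 15]
t=7: x=[92.0000 92.0000 89.9200 64.7200 26.6400 15.7200] k=[92 92 88 68 23 12]
t=8: x=[92.0000 91.6800 86.7200 66.0000 25.7200 12.8800] k=[92 92 92 64 24 15]
t=9: x=[92.0000 92.0000 89.7600 63.0400 26.4800 15.7200] k=[92 92 92 66 28 14]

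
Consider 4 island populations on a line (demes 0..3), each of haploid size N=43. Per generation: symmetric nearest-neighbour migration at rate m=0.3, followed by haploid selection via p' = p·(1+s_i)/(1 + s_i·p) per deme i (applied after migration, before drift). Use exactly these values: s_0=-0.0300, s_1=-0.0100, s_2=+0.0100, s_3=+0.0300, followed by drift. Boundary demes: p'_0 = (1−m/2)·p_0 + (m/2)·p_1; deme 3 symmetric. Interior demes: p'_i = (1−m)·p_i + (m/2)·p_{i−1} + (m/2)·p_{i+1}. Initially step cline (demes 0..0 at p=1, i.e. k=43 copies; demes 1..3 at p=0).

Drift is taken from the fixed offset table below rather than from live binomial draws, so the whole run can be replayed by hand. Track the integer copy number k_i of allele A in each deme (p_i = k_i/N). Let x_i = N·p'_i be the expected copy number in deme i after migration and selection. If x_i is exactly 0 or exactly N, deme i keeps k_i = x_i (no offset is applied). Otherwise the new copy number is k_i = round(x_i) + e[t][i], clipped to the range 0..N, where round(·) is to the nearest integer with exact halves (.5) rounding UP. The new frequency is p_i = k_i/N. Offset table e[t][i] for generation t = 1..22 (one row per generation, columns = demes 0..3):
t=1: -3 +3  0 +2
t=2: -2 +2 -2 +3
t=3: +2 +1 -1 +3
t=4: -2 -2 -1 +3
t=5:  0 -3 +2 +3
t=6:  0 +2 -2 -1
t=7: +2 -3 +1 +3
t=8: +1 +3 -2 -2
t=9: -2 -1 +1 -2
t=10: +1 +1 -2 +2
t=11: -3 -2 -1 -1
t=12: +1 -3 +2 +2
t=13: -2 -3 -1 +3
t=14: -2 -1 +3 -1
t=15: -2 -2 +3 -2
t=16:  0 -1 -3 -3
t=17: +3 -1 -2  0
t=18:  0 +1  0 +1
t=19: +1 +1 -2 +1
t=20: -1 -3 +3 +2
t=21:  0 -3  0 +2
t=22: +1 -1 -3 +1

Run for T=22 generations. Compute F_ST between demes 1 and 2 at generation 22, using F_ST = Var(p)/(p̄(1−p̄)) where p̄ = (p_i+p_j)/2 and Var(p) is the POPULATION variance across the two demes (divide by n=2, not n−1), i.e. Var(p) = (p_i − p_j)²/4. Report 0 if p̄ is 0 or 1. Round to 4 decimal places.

0.0222

t=0: k=[43 0 0 0]
t=1: x=[36.3812 6.3951 0.0000 0.0000] k=[33 9 0 0]
t=2: x=[29.1152 11.1667 1.3631 0.0000] k=[27 13 0 0]
t=3: x=[24.5800 13.0584 1.9686 0.0000] k=[27 14 1 0]
t=4: x=[24.7307 13.9053 2.8262 0.1545] k=[23 12 2 3]
t=5: x=[21.0226 12.0626 3.6834 2.9297] k=[21 9 6 6]
t=6: x=[18.8769 10.2712 6.5047 6.1542] k=[19 12 5 5]
t=7: x=[17.6323 11.9132 6.1019 5.1321] k=[20 9 7 8]
t=8: x=[18.0303 10.2712 7.5115 8.0415] k=[19 13 6 6]
t=9: x=[17.7815 12.7596 7.1088 6.1542] k=[16 12 8 4]
t=10: x=[15.1002 11.9132 8.0650 4.7228] k=[16 13 6 7]
t=11: x=[15.2489 12.3115 7.2598 7.0219] k=[12 10 6 6]
t=12: x=[11.4424 9.6247 6.6558 6.1542] k=[12 7 9 8]
t=13: x=[10.9988 7.9844 8.6184 8.3470] k=[9 5 8 11]
t=14: x=[8.1960 5.9979 8.0650 10.7871] k=[6 5 11 10]
t=15: x=[5.6978 5.9979 10.0263 10.3810] k=[4 4 13 8]
t=16: x=[3.8909 5.3031 10.9812 8.9578] k=[4 4 8 6]
t=17: x=[3.8909 4.5589 7.1592 6.4606] k=[7 4 5 6]
t=18: x=[6.3827 4.5589 5.0441 6.0010] k=[6 6 5 7]
t=19: x=[5.8445 5.7994 5.4975 6.8689] k=[7 7 3 8]
t=20: x=[6.8233 6.3454 4.3891 7.4299] k=[6 3 7 9]
t=21: x=[5.4044 4.0133 6.7565 8.9069] k=[5 1 7 11]
t=22: x=[4.2811 2.4764 6.7565 10.6348] k=[5 1 4 12]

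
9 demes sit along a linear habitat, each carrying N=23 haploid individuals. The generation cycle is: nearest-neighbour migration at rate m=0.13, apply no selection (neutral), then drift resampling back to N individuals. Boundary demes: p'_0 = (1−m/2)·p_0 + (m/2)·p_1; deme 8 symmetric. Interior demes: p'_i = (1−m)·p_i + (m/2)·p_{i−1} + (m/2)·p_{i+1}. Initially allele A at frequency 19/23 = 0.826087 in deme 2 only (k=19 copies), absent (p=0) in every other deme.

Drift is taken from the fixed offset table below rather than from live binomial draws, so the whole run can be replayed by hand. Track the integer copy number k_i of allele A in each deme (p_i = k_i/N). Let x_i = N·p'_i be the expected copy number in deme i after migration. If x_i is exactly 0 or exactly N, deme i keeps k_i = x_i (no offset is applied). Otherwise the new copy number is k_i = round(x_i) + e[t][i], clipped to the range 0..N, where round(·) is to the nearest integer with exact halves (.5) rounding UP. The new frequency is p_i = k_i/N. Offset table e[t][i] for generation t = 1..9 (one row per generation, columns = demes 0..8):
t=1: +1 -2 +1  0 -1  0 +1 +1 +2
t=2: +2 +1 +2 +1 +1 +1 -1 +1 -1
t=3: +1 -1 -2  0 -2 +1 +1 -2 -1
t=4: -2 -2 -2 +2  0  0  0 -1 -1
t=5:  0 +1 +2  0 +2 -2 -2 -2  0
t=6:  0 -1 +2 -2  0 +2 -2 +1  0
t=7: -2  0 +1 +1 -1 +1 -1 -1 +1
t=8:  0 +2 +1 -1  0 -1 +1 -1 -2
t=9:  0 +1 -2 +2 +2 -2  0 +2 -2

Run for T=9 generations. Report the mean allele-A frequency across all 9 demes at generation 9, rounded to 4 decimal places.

t=0: k=[0 0 19 0 0 0 0 0 0]
t=1: x=[0.0000 1.2350 16.5300 1.2350 0.0000 0.0000 0.0000 0.0000 0.0000] k=[0 0 18 1 0 0 0 0 0]
t=2: x=[0.0000 1.1700 15.7250 2.0400 0.0650 0.0000 0.0000 0.0000 0.0000] k=[0 2 18 3 1 0 0 0 0]
t=3: x=[0.1300 2.9100 15.9850 3.8450 1.0650 0.0650 0.0000 0.0000 0.0000] k=[1 2 14 4 0 1 0 0 0]
t=4: x=[1.0650 2.7150 12.5700 4.3900 0.3250 0.8700 0.0650 0.0000 0.0000] k=[0 1 11 6 0 1 0 0 0]
t=5: x=[0.0650 1.5850 10.0250 5.9350 0.4550 0.8700 0.0650 0.0000 0.0000] k=[0 3 12 6 2 0 0 0 0]
t=6: x=[0.1950 3.3900 11.0250 6.1300 2.1300 0.1300 0.0000 0.0000 0.0000] k=[0 2 13 4 2 2 0 0 0]
t=7: x=[0.1300 2.5850 11.7000 4.4550 2.1300 1.8700 0.1300 0.0000 0.0000] k=[0 3 13 5 1 3 0 0 0]
t=8: x=[0.1950 3.4550 11.8300 5.2600 1.3900 2.6750 0.1950 0.0000 0.0000] k=[0 5 13 4 1 2 1 0 0]
t=9: x=[0.3250 5.1950 11.8950 4.3900 1.2600 1.8700 1.0000 0.0650 0.0000] k=[0 6 10 6 3 0 1 2 0]

0.1353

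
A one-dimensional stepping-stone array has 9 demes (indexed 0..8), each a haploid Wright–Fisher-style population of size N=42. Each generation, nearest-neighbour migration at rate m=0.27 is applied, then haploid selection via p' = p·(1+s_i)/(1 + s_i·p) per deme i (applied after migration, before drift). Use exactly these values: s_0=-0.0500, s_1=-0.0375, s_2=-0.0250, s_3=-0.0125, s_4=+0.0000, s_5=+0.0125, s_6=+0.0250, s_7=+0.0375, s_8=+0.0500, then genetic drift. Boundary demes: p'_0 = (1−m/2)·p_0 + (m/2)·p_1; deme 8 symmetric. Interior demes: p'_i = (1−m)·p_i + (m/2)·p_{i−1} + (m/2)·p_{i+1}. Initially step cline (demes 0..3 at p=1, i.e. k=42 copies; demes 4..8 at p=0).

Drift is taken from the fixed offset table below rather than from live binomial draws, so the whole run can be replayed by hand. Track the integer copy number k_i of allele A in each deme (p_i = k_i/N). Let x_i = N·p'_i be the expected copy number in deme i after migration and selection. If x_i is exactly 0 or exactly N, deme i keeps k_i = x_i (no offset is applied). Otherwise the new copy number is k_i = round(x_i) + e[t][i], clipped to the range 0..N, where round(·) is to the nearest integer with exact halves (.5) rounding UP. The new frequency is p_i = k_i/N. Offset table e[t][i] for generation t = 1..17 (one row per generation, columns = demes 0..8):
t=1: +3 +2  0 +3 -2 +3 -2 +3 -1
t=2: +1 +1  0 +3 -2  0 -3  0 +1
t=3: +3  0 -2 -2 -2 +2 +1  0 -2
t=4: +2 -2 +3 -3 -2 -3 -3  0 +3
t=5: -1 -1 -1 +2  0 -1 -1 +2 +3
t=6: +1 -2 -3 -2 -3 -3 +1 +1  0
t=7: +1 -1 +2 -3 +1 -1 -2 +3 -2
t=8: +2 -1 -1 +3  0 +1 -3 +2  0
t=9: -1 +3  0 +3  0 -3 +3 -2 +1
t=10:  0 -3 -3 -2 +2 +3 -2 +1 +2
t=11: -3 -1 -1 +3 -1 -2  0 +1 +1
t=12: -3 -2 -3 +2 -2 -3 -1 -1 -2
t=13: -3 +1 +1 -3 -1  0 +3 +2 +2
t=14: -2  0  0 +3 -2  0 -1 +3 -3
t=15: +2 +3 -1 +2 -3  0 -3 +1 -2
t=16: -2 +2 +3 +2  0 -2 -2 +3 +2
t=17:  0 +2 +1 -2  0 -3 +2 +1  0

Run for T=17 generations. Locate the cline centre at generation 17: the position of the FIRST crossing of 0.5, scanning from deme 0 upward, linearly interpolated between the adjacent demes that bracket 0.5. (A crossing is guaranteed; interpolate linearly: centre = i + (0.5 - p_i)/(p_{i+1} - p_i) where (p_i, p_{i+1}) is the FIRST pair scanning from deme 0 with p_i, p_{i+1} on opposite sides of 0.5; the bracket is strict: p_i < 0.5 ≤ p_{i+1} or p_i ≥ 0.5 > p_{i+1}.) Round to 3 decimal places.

t=0: k=[42 42 42 42 0 0 0 0 0]
t=1: x=[42.0000 42.0000 42.0000 36.2680 5.6700 0.0000 0.0000 0.0000 0.0000] k=[42 42 42 39 4 0 0 0 0]
t=2: x=[42.0000 42.0000 41.5847 34.6037 8.1850 0.5467 0.0000 0.0000 0.0000] k=[42 42 42 38 6 1 0 0 0]
t=3: x=[42.0000 42.0000 41.4463 34.1399 9.6450 1.5585 0.1384 0.0000 0.0000] k=[42 42 39 32 8 4 1 0 0]
t=4: x=[42.0000 41.5794 38.3771 29.5953 10.7000 4.1815 1.3008 0.1400 0.0000] k=[42 40 41 27 9 1 0 0 0]
t=5: x=[41.7159 40.3453 38.9032 26.3367 10.3500 1.9682 0.1384 0.0000 0.0000] k=[41 39 38 28 10 1 0 0 0]
t=6: x=[40.6653 39.0313 36.6683 26.7982 11.2150 2.1047 0.1384 0.0000 0.0000] k=[42 37 34 25 8 0 1 0 0]
t=7: x=[41.2901 37.1072 33.0124 23.7904 9.2150 1.2297 0.7479 0.1400 0.0000] k=[42 36 35 21 10 0 0 3 0]
t=8: x=[41.1482 36.4947 33.0683 21.2730 10.1350 1.3663 0.4150 2.2677 0.4250] k=[42 35 32 24 10 2 0 4 0]
t=9: x=[41.0064 35.3283 31.1222 23.0593 10.8100 2.8427 0.8298 3.0216 0.5666] k=[40 38 31 26 11 0 4 1 2]
t=10: x=[39.6173 37.1638 31.0665 24.5218 11.5400 2.0491 3.1257 1.5956 1.9539] k=[40 34 28 23 14 5 1 3 4]
t=11: x=[39.0525 33.7495 27.8988 22.3285 14.0000 5.7362 1.8533 2.9649 4.0397] k=[36 33 27 25 13 4 2 4 5]
t=12: x=[35.3116 32.3131 27.2990 23.5199 13.4050 4.9995 2.5996 3.9961 5.0788] k=[32 30 24 26 11 2 2 3 3]
t=13: x=[31.3268 29.1212 24.8236 23.5750 11.8100 3.2521 2.1856 2.9649 3.1388] k=[28 30 26 21 11 3 5 5 5]
t=14: x=[27.7918 28.8472 25.6127 20.1931 11.2700 4.3987 4.8346 5.1644 5.2189] k=[26 29 26 23 9 4 4 8 2]
t=15: x=[25.8989 27.8334 25.7485 21.3830 10.2150 4.7269 4.6410 6.8587 2.9407] k=[28 31 25 23 7 5 2 8 1]
t=16: x=[27.9292 29.4513 25.2859 20.9779 8.8900 4.9187 3.2891 6.4433 2.0375] k=[26 31 28 23 9 3 1 9 4]
t=17: x=[26.1724 29.5884 27.4905 21.6531 10.0800 3.5805 2.4054 7.4684 4.8816] k=[26 32 28 20 10 1 4 8 5]

2.875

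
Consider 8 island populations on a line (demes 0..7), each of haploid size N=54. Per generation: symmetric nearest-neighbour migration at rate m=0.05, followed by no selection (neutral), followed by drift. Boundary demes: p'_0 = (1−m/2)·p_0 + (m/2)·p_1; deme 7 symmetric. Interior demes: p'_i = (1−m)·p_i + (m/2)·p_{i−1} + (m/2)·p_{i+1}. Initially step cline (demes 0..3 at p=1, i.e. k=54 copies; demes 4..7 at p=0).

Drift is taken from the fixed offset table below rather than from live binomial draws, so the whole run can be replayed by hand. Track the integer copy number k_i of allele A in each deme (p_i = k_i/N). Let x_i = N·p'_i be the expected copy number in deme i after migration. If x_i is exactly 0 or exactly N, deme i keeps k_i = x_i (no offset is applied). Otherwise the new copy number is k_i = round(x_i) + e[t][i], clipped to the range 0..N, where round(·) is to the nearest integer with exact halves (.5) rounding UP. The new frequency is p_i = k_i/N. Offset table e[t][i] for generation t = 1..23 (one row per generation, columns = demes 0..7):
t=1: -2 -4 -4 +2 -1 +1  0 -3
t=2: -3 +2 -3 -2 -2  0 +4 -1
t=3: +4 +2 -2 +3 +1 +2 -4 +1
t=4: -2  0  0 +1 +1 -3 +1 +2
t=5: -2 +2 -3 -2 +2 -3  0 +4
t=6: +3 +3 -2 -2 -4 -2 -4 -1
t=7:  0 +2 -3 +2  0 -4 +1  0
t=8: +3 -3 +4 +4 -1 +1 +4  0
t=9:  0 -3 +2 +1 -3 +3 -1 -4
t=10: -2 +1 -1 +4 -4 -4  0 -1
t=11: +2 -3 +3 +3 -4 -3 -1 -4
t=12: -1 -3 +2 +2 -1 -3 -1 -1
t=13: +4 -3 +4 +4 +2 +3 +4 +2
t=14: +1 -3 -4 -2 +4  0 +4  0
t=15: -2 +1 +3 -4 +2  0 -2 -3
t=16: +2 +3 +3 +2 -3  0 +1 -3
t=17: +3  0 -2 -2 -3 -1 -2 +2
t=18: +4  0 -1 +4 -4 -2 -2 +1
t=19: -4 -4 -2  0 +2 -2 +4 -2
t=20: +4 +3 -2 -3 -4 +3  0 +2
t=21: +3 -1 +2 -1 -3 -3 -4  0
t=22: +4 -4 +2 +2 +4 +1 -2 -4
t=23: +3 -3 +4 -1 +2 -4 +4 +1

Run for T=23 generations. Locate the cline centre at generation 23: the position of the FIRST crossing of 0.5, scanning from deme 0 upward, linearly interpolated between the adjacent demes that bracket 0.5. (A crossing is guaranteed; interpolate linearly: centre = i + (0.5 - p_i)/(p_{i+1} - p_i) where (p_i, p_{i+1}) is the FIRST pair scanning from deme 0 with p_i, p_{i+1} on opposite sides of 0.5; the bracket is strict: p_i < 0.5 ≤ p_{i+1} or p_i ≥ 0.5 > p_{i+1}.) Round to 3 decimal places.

3.414

t=0: k=[54 54 54 54 0 0 0 0]
t=1: x=[54.0000 54.0000 54.0000 52.6500 1.3500 0.0000 0.0000 0.0000] k=[54 54 54 54 0 0 0 0]
t=2: x=[54.0000 54.0000 54.0000 52.6500 1.3500 0.0000 0.0000 0.0000] k=[54 54 54 51 0 0 0 0]
t=3: x=[54.0000 54.0000 53.9250 49.8000 1.2750 0.0000 0.0000 0.0000] k=[54 54 52 53 2 0 0 0]
t=4: x=[54.0000 53.9500 52.0750 51.7000 3.2250 0.0500 0.0000 0.0000] k=[54 54 52 53 4 0 0 0]
t=5: x=[54.0000 53.9500 52.0750 51.7500 5.1250 0.1000 0.0000 0.0000] k=[54 54 49 50 7 0 0 0]
t=6: x=[54.0000 53.8750 49.1500 48.9000 7.9000 0.1750 0.0000 0.0000] k=[54 54 47 47 4 0 0 0]
t=7: x=[54.0000 53.8250 47.1750 45.9250 4.9750 0.1000 0.0000 0.0000] k=[54 54 44 48 5 0 0 0]
t=8: x=[54.0000 53.7500 44.3500 46.8250 5.9500 0.1250 0.0000 0.0000] k=[54 51 48 51 5 1 0 0]
t=9: x=[53.9250 51.0000 48.1500 49.7750 6.0500 1.0750 0.0250 0.0000] k=[54 48 50 51 3 4 0 0]
t=10: x=[53.8500 48.2000 49.9750 49.7750 4.2250 3.8750 0.1000 0.0000] k=[52 49 49 54 0 0 0 0]
t=11: x=[51.9250 49.0750 49.1250 52.5250 1.3500 0.0000 0.0000 0.0000] k=[54 46 52 54 0 0 0 0]
t=12: x=[53.8000 46.3500 51.9000 52.6000 1.3500 0.0000 0.0000 0.0000] k=[53 43 54 54 0 0 0 0]
t=13: x=[52.7500 43.5250 53.7250 52.6500 1.3500 0.0000 0.0000 0.0000] k=[54 41 54 54 3 0 0 0]
t=14: x=[53.6750 41.6500 53.6750 52.7250 4.2000 0.0750 0.0000 0.0000] k=[54 39 50 51 8 0 0 0]
t=15: x=[53.6250 39.6500 49.7500 49.9000 8.8750 0.2000 0.0000 0.0000] k=[52 41 53 46 11 0 0 0]
t=16: x=[51.7250 41.5750 52.5250 45.3000 11.6000 0.2750 0.0000 0.0000] k=[54 45 54 47 9 0 0 0]
t=17: x=[53.7750 45.4500 53.6000 46.2250 9.7250 0.2250 0.0000 0.0000] k=[54 45 52 44 7 0 0 0]
t=18: x=[53.7750 45.4000 51.6250 43.2750 7.7500 0.1750 0.0000 0.0000] k=[54 45 51 47 4 0 0 0]
t=19: x=[53.7750 45.3750 50.7500 46.0250 4.9750 0.1000 0.0000 0.0000] k=[50 41 49 46 7 0 0 0]
t=20: x=[49.7750 41.4250 48.7250 45.1000 7.8000 0.1750 0.0000 0.0000] k=[54 44 47 42 4 3 0 0]
t=21: x=[53.7500 44.3250 46.8000 41.1750 4.9250 2.9500 0.0750 0.0000] k=[54 43 49 40 2 0 0 0]
t=22: x=[53.7250 43.4250 48.6250 39.2750 2.9000 0.0500 0.0000 0.0000] k=[54 39 51 41 7 1 0 0]
t=23: x=[53.6250 39.6750 50.4500 40.4000 7.7000 1.1250 0.0250 0.0000] k=[54 37 54 39 10 0 4 0]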